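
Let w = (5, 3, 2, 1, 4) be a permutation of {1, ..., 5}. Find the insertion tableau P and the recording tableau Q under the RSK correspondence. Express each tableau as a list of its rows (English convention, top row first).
Insert each entry of the permutation into P by Schensted row insertion, recording in Q the position of each new cell.

Insert 5: appended to row 1. P = [[5]].
Insert 3: 3 bumps 5 from row 1; 5 starts row 2. P = [[3], [5]].
Insert 2: 2 bumps 3 from row 1; 3 bumps 5 from row 2; 5 starts row 3. P = [[2], [3], [5]].
Insert 1: 1 bumps 2 from row 1; 2 bumps 3 from row 2; 3 bumps 5 from row 3; 5 starts row 4. P = [[1], [2], [3], [5]].
Insert 4: appended to row 1. P = [[1, 4], [2], [3], [5]].

So P = [[1, 4], [2], [3], [5]], Q = [[1, 5], [2], [3], [4]].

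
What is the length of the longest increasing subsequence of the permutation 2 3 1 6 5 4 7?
4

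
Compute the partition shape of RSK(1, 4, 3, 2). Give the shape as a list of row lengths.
Row-insert each entry into an empty tableau.

After inserting 1: P = [[1]].
After inserting 4: P = [[1, 4]].
After inserting 3: P = [[1, 3], [4]].
After inserting 2: P = [[1, 2], [3], [4]].

The final insertion tableau P = [[1, 2], [3], [4]] has shape [2, 1, 1].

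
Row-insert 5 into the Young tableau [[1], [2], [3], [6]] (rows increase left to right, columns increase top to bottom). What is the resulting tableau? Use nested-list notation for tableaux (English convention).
[[1, 5], [2], [3], [6]]

5 is larger than every entry of row 1, so it is appended to row 1. The new tableau is [[1, 5], [2], [3], [6]].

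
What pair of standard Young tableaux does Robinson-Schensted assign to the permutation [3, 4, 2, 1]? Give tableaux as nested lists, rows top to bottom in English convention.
Insert each entry of the permutation into P by Schensted row insertion, recording in Q the position of each new cell.

Insert 3: appended to row 1. P = [[3]], Q = [[1]].
Insert 4: appended to row 1. P = [[3, 4]], Q = [[1, 2]].
Insert 2: 2 bumps 3 from row 1; 3 starts row 2. P = [[2, 4], [3]], Q = [[1, 2], [3]].
Insert 1: 1 bumps 2 from row 1; 2 bumps 3 from row 2; 3 starts row 3. P = [[1, 4], [2], [3]], Q = [[1, 2], [3], [4]].

So P = [[1, 4], [2], [3]], Q = [[1, 2], [3], [4]].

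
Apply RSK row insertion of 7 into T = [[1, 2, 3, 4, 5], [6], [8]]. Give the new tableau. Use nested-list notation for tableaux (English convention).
[[1, 2, 3, 4, 5, 7], [6], [8]]

7 is larger than every entry of row 1, so it is appended to row 1. The new tableau is [[1, 2, 3, 4, 5, 7], [6], [8]].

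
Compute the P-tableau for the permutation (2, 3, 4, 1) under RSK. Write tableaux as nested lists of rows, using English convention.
P = [[1, 3, 4], [2]]

After inserting 2: P = [[2]].
After inserting 3: P = [[2, 3]].
After inserting 4: P = [[2, 3, 4]].
After inserting 1: P = [[1, 3, 4], [2]].

So P = [[1, 3, 4], [2]].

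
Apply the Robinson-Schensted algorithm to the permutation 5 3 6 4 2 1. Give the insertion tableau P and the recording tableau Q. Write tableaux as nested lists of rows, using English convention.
P = [[1, 4], [2, 6], [3], [5]], Q = [[1, 3], [2, 4], [5], [6]]

Insert each entry of the permutation into P by Schensted row insertion, recording in Q the position of each new cell.

Insert 5: appended to row 1. P = [[5]].
Insert 3: 3 bumps 5 from row 1; 5 starts row 2. P = [[3], [5]].
Insert 6: appended to row 1. P = [[3, 6], [5]].
Insert 4: 4 bumps 6 from row 1; 6 appends to row 2. P = [[3, 4], [5, 6]].
Insert 2: 2 bumps 3 from row 1; 3 bumps 5 from row 2; 5 starts row 3. P = [[2, 4], [3, 6], [5]].
Insert 1: 1 bumps 2 from row 1; 2 bumps 3 from row 2; 3 bumps 5 from row 3; 5 starts row 4. P = [[1, 4], [2, 6], [3], [5]].

So P = [[1, 4], [2, 6], [3], [5]], Q = [[1, 3], [2, 4], [5], [6]].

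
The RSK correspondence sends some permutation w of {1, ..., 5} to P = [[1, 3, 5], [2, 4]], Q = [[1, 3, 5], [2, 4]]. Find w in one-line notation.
Reverse the RSK construction: for i from n down to 1, find the cell of Q containing i, remove the entry at that cell from P, and reverse-bump it up through P; the value ejected from row 1 is w(i).

Step i=5: Q has 5 at row 1, column 3; remove that cell from P, ejecting 5. So w(5) = 5. P is now [[1, 3], [2, 4]].
Step i=4: Q has 4 at row 2, column 2; remove 4 from row 2 of P and reverse-bump: 4 enters row 1 and ejects 3. So w(4) = 3. P is now [[1, 4], [2]].
Step i=3: Q has 3 at row 1, column 2; remove that cell from P, ejecting 4. So w(3) = 4. P is now [[1], [2]].
Step i=2: Q has 2 at row 2, column 1; remove 2 from row 2 of P and reverse-bump: 2 enters row 1 and ejects 1. So w(2) = 1. P is now [[2]].
Step i=1: Q has 1 at row 1, column 1; remove that cell from P, ejecting 2. So w(1) = 2. P is now [].

So w = 2 1 4 3 5.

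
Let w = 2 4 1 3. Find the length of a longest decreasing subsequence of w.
2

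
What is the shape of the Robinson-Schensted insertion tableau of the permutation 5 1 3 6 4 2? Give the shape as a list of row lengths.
Row-insert each entry into an empty tableau.

After inserting 5: P = [[5]].
After inserting 1: P = [[1], [5]].
After inserting 3: P = [[1, 3], [5]].
After inserting 6: P = [[1, 3, 6], [5]].
After inserting 4: P = [[1, 3, 4], [5, 6]].
After inserting 2: P = [[1, 2, 4], [3, 6], [5]].

The final insertion tableau P = [[1, 2, 4], [3, 6], [5]] has shape [3, 2, 1].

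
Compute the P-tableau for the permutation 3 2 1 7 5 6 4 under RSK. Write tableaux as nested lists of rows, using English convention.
P = [[1, 4, 6], [2, 5], [3, 7]]

Insert 3: appended to row 1. P = [[3]].
Insert 2: 2 bumps 3 from row 1; 3 starts row 2. P = [[2], [3]].
Insert 1: 1 bumps 2 from row 1; 2 bumps 3 from row 2; 3 starts row 3. P = [[1], [2], [3]].
Insert 7: appended to row 1. P = [[1, 7], [2], [3]].
Insert 5: 5 bumps 7 from row 1; 7 appends to row 2. P = [[1, 5], [2, 7], [3]].
Insert 6: appended to row 1. P = [[1, 5, 6], [2, 7], [3]].
Insert 4: 4 bumps 5 from row 1; 5 bumps 7 from row 2; 7 appends to row 3. P = [[1, 4, 6], [2, 5], [3, 7]].

So P = [[1, 4, 6], [2, 5], [3, 7]].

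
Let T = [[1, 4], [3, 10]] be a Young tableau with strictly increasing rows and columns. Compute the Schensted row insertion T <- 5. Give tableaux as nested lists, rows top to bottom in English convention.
[[1, 4, 5], [3, 10]]

5 is larger than every entry of row 1, so it is appended to row 1. The new tableau is [[1, 4, 5], [3, 10]].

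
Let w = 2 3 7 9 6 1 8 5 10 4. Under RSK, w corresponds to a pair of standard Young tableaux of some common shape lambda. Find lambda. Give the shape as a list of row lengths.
[5, 2, 2, 1]

Row-insert each entry into an empty tableau.

After inserting 2: P = [[2]].
After inserting 3: P = [[2, 3]].
After inserting 7: P = [[2, 3, 7]].
After inserting 9: P = [[2, 3, 7, 9]].
After inserting 6: P = [[2, 3, 6, 9], [7]].
After inserting 1: P = [[1, 3, 6, 9], [2], [7]].
After inserting 8: P = [[1, 3, 6, 8], [2, 9], [7]].
After inserting 5: P = [[1, 3, 5, 8], [2, 6], [7, 9]].
After inserting 10: P = [[1, 3, 5, 8, 10], [2, 6], [7, 9]].
After inserting 4: P = [[1, 3, 4, 8, 10], [2, 5], [6, 9], [7]].

The final insertion tableau P = [[1, 3, 4, 8, 10], [2, 5], [6, 9], [7]] has shape [5, 2, 2, 1].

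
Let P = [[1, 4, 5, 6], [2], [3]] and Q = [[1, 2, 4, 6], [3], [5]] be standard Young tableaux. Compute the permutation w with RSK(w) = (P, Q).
3 4 2 5 1 6

Reverse the RSK construction: for i from n down to 1, find the cell of Q containing i, remove the entry at that cell from P, and reverse-bump it up through P; the value ejected from row 1 is w(i).

Step i=6: Q has 6 at row 1, column 4; remove that cell from P, ejecting 6. So w(6) = 6. P is now [[1, 4, 5], [2], [3]].
Step i=5: Q has 5 at row 3, column 1; remove 3 from row 3 of P and reverse-bump: 3 enters row 2 and ejects 2; 2 enters row 1 and ejects 1. So w(5) = 1. P is now [[2, 4, 5], [3]].
Step i=4: Q has 4 at row 1, column 3; remove that cell from P, ejecting 5. So w(4) = 5. P is now [[2, 4], [3]].
Step i=3: Q has 3 at row 2, column 1; remove 3 from row 2 of P and reverse-bump: 3 enters row 1 and ejects 2. So w(3) = 2. P is now [[3, 4]].
Step i=2: Q has 2 at row 1, column 2; remove that cell from P, ejecting 4. So w(2) = 4. P is now [[3]].
Step i=1: Q has 1 at row 1, column 1; remove that cell from P, ejecting 3. So w(1) = 3. P is now [].

So w = 3 4 2 5 1 6.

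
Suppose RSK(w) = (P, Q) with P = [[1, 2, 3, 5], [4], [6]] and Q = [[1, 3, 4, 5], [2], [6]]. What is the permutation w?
Reverse the RSK construction: for i from n down to 1, find the cell of Q containing i, remove the entry at that cell from P, and reverse-bump it up through P; the value ejected from row 1 is w(i).

Step i=6: Q has 6 at row 3, column 1; remove 6 from row 3 of P and reverse-bump: 6 enters row 2 and ejects 4; 4 enters row 1 and ejects 3. So w(6) = 3. P is now [[1, 2, 4, 5], [6]].
Step i=5: Q has 5 at row 1, column 4; remove that cell from P, ejecting 5. So w(5) = 5. P is now [[1, 2, 4], [6]].
Step i=4: Q has 4 at row 1, column 3; remove that cell from P, ejecting 4. So w(4) = 4. P is now [[1, 2], [6]].
Step i=3: Q has 3 at row 1, column 2; remove that cell from P, ejecting 2. So w(3) = 2. P is now [[1], [6]].
Step i=2: Q has 2 at row 2, column 1; remove 6 from row 2 of P and reverse-bump: 6 enters row 1 and ejects 1. So w(2) = 1. P is now [[6]].
Step i=1: Q has 1 at row 1, column 1; remove that cell from P, ejecting 6. So w(1) = 6. P is now [].

So w = 6 1 2 4 5 3.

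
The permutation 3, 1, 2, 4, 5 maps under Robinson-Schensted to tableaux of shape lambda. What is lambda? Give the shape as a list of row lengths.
[4, 1]

Row-insert each entry into an empty tableau.

After inserting 3: P = [[3]].
After inserting 1: P = [[1], [3]].
After inserting 2: P = [[1, 2], [3]].
After inserting 4: P = [[1, 2, 4], [3]].
After inserting 5: P = [[1, 2, 4, 5], [3]].

The final insertion tableau P = [[1, 2, 4, 5], [3]] has shape [4, 1].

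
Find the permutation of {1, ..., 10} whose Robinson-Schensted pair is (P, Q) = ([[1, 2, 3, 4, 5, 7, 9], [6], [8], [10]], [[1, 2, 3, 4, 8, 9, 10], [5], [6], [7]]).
1 2 3 10 8 6 4 5 7 9

Reverse the RSK construction: for i from n down to 1, find the cell of Q containing i, remove the entry at that cell from P, and reverse-bump it up through P; the value ejected from row 1 is w(i).

Step i=10: Q has 10 at row 1, column 7; remove that cell from P, ejecting 9. So w(10) = 9. P is now [[1, 2, 3, 4, 5, 7], [6], [8], [10]].
Step i=9: Q has 9 at row 1, column 6; remove that cell from P, ejecting 7. So w(9) = 7. P is now [[1, 2, 3, 4, 5], [6], [8], [10]].
Step i=8: Q has 8 at row 1, column 5; remove that cell from P, ejecting 5. So w(8) = 5. P is now [[1, 2, 3, 4], [6], [8], [10]].
Step i=7: Q has 7 at row 4, column 1; remove 10 from row 4 of P and reverse-bump: 10 enters row 3 and ejects 8; 8 enters row 2 and ejects 6; 6 enters row 1 and ejects 4. So w(7) = 4. P is now [[1, 2, 3, 6], [8], [10]].
Step i=6: Q has 6 at row 3, column 1; remove 10 from row 3 of P and reverse-bump: 10 enters row 2 and ejects 8; 8 enters row 1 and ejects 6. So w(6) = 6. P is now [[1, 2, 3, 8], [10]].
Step i=5: Q has 5 at row 2, column 1; remove 10 from row 2 of P and reverse-bump: 10 enters row 1 and ejects 8. So w(5) = 8. P is now [[1, 2, 3, 10]].
Step i=4: Q has 4 at row 1, column 4; remove that cell from P, ejecting 10. So w(4) = 10. P is now [[1, 2, 3]].
Step i=3: Q has 3 at row 1, column 3; remove that cell from P, ejecting 3. So w(3) = 3. P is now [[1, 2]].
Step i=2: Q has 2 at row 1, column 2; remove that cell from P, ejecting 2. So w(2) = 2. P is now [[1]].
Step i=1: Q has 1 at row 1, column 1; remove that cell from P, ejecting 1. So w(1) = 1. P is now [].

So w = 1 2 3 10 8 6 4 5 7 9.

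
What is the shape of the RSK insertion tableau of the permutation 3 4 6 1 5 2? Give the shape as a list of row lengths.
Row-insert each entry into an empty tableau.

After inserting 3: P = [[3]].
After inserting 4: P = [[3, 4]].
After inserting 6: P = [[3, 4, 6]].
After inserting 1: P = [[1, 4, 6], [3]].
After inserting 5: P = [[1, 4, 5], [3, 6]].
After inserting 2: P = [[1, 2, 5], [3, 4], [6]].

The final insertion tableau P = [[1, 2, 5], [3, 4], [6]] has shape [3, 2, 1].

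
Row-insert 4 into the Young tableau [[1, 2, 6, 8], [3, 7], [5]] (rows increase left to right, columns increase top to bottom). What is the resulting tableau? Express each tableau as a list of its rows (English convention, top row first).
[[1, 2, 4, 8], [3, 6], [5, 7]]

In row 1, 4 replaces 6 (the leftmost entry greater than 4); 6 is bumped to row 2. In row 2, 6 replaces 7 (the leftmost entry greater than 6); 7 is bumped to row 3. 7 is appended to row 3. The new tableau is [[1, 2, 4, 8], [3, 6], [5, 7]].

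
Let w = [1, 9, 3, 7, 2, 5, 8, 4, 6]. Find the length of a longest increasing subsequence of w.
4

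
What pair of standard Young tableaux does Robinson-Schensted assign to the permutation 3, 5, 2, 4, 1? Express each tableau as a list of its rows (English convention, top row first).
Insert each entry of the permutation into P by Schensted row insertion, recording in Q the position of each new cell.

Insert 3: appended to row 1. P = [[3]].
Insert 5: appended to row 1. P = [[3, 5]].
Insert 2: 2 bumps 3 from row 1; 3 starts row 2. P = [[2, 5], [3]].
Insert 4: 4 bumps 5 from row 1; 5 appends to row 2. P = [[2, 4], [3, 5]].
Insert 1: 1 bumps 2 from row 1; 2 bumps 3 from row 2; 3 starts row 3. P = [[1, 4], [2, 5], [3]].

So P = [[1, 4], [2, 5], [3]], Q = [[1, 2], [3, 4], [5]].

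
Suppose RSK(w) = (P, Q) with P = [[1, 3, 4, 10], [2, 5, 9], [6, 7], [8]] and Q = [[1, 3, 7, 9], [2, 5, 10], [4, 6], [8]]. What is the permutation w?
6 2 8 1 7 5 9 3 10 4

Reverse the RSK construction: for i from n down to 1, find the cell of Q containing i, remove the entry at that cell from P, and reverse-bump it up through P; the value ejected from row 1 is w(i).

Step i=10: Q has 10 at row 2, column 3; remove 9 from row 2 of P and reverse-bump: 9 enters row 1 and ejects 4. So w(10) = 4. P is now [[1, 3, 9, 10], [2, 5], [6, 7], [8]].
Step i=9: Q has 9 at row 1, column 4; remove that cell from P, ejecting 10. So w(9) = 10. P is now [[1, 3, 9], [2, 5], [6, 7], [8]].
Step i=8: Q has 8 at row 4, column 1; remove 8 from row 4 of P and reverse-bump: 8 enters row 3 and ejects 7; 7 enters row 2 and ejects 5; 5 enters row 1 and ejects 3. So w(8) = 3. P is now [[1, 5, 9], [2, 7], [6, 8]].
Step i=7: Q has 7 at row 1, column 3; remove that cell from P, ejecting 9. So w(7) = 9. P is now [[1, 5], [2, 7], [6, 8]].
Step i=6: Q has 6 at row 3, column 2; remove 8 from row 3 of P and reverse-bump: 8 enters row 2 and ejects 7; 7 enters row 1 and ejects 5. So w(6) = 5. P is now [[1, 7], [2, 8], [6]].
Step i=5: Q has 5 at row 2, column 2; remove 8 from row 2 of P and reverse-bump: 8 enters row 1 and ejects 7. So w(5) = 7. P is now [[1, 8], [2], [6]].
Step i=4: Q has 4 at row 3, column 1; remove 6 from row 3 of P and reverse-bump: 6 enters row 2 and ejects 2; 2 enters row 1 and ejects 1. So w(4) = 1. P is now [[2, 8], [6]].
Step i=3: Q has 3 at row 1, column 2; remove that cell from P, ejecting 8. So w(3) = 8. P is now [[2], [6]].
Step i=2: Q has 2 at row 2, column 1; remove 6 from row 2 of P and reverse-bump: 6 enters row 1 and ejects 2. So w(2) = 2. P is now [[6]].
Step i=1: Q has 1 at row 1, column 1; remove that cell from P, ejecting 6. So w(1) = 6. P is now [].

So w = 6 2 8 1 7 5 9 3 10 4.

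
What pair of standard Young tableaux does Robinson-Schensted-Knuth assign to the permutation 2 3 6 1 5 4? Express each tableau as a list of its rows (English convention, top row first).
P = [[1, 3, 4], [2, 5], [6]], Q = [[1, 2, 3], [4, 5], [6]]

Insert each entry of the permutation into P by Schensted row insertion, recording in Q the position of each new cell.

Insert 2: appended to row 1. P = [[2]], Q = [[1]].
Insert 3: appended to row 1. P = [[2, 3]], Q = [[1, 2]].
Insert 6: appended to row 1. P = [[2, 3, 6]], Q = [[1, 2, 3]].
Insert 1: 1 bumps 2 from row 1; 2 starts row 2. P = [[1, 3, 6], [2]], Q = [[1, 2, 3], [4]].
Insert 5: 5 bumps 6 from row 1; 6 appends to row 2. P = [[1, 3, 5], [2, 6]], Q = [[1, 2, 3], [4, 5]].
Insert 4: 4 bumps 5 from row 1; 5 bumps 6 from row 2; 6 starts row 3. P = [[1, 3, 4], [2, 5], [6]], Q = [[1, 2, 3], [4, 5], [6]].

So P = [[1, 3, 4], [2, 5], [6]], Q = [[1, 2, 3], [4, 5], [6]].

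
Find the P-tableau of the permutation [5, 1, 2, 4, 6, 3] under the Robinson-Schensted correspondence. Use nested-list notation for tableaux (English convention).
P = [[1, 2, 3, 6], [4], [5]]

Insert 5: appended to row 1. P = [[5]].
Insert 1: 1 bumps 5 from row 1; 5 starts row 2. P = [[1], [5]].
Insert 2: appended to row 1. P = [[1, 2], [5]].
Insert 4: appended to row 1. P = [[1, 2, 4], [5]].
Insert 6: appended to row 1. P = [[1, 2, 4, 6], [5]].
Insert 3: 3 bumps 4 from row 1; 4 bumps 5 from row 2; 5 starts row 3. P = [[1, 2, 3, 6], [4], [5]].

So P = [[1, 2, 3, 6], [4], [5]].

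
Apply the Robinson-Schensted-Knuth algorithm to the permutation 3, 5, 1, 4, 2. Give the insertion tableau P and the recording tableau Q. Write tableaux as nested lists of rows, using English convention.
P = [[1, 2], [3, 4], [5]], Q = [[1, 2], [3, 4], [5]]

Insert each entry of the permutation into P by Schensted row insertion, recording in Q the position of each new cell.

Insert 3: appended to row 1. P = [[3]].
Insert 5: appended to row 1. P = [[3, 5]].
Insert 1: 1 bumps 3 from row 1; 3 starts row 2. P = [[1, 5], [3]].
Insert 4: 4 bumps 5 from row 1; 5 appends to row 2. P = [[1, 4], [3, 5]].
Insert 2: 2 bumps 4 from row 1; 4 bumps 5 from row 2; 5 starts row 3. P = [[1, 2], [3, 4], [5]].

So P = [[1, 2], [3, 4], [5]], Q = [[1, 2], [3, 4], [5]].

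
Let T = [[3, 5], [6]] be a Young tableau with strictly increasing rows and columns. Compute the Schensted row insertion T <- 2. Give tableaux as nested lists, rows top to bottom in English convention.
[[2, 5], [3], [6]]

In row 1, 2 replaces 3 (the leftmost entry greater than 2); 3 is bumped to row 2. In row 2, 3 replaces 6 (the leftmost entry greater than 3); 6 is bumped to row 3. 6 starts a new row 3. The new tableau is [[2, 5], [3], [6]].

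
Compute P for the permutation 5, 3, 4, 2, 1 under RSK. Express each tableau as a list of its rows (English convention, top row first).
P = [[1, 4], [2], [3], [5]]

Insert 5: appended to row 1. P = [[5]].
Insert 3: 3 bumps 5 from row 1; 5 starts row 2. P = [[3], [5]].
Insert 4: appended to row 1. P = [[3, 4], [5]].
Insert 2: 2 bumps 3 from row 1; 3 bumps 5 from row 2; 5 starts row 3. P = [[2, 4], [3], [5]].
Insert 1: 1 bumps 2 from row 1; 2 bumps 3 from row 2; 3 bumps 5 from row 3; 5 starts row 4. P = [[1, 4], [2], [3], [5]].

So P = [[1, 4], [2], [3], [5]].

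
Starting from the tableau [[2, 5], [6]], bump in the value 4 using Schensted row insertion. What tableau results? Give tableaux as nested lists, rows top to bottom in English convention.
[[2, 4], [5], [6]]

In row 1, 4 replaces 5 (the leftmost entry greater than 4); 5 is bumped to row 2. In row 2, 5 replaces 6 (the leftmost entry greater than 5); 6 is bumped to row 3. 6 starts a new row 3. The new tableau is [[2, 4], [5], [6]].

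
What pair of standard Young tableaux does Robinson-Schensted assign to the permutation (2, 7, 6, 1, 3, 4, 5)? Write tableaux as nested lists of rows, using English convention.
Insert each entry of the permutation into P by Schensted row insertion, recording in Q the position of each new cell.

Insert 2: appended to row 1. P = [[2]].
Insert 7: appended to row 1. P = [[2, 7]].
Insert 6: 6 bumps 7 from row 1; 7 starts row 2. P = [[2, 6], [7]].
Insert 1: 1 bumps 2 from row 1; 2 bumps 7 from row 2; 7 starts row 3. P = [[1, 6], [2], [7]].
Insert 3: 3 bumps 6 from row 1; 6 appends to row 2. P = [[1, 3], [2, 6], [7]].
Insert 4: appended to row 1. P = [[1, 3, 4], [2, 6], [7]].
Insert 5: appended to row 1. P = [[1, 3, 4, 5], [2, 6], [7]].

So P = [[1, 3, 4, 5], [2, 6], [7]], Q = [[1, 2, 6, 7], [3, 5], [4]].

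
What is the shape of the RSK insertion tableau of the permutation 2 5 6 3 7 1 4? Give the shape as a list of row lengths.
Row-insert each entry into an empty tableau.

After inserting 2: P = [[2]].
After inserting 5: P = [[2, 5]].
After inserting 6: P = [[2, 5, 6]].
After inserting 3: P = [[2, 3, 6], [5]].
After inserting 7: P = [[2, 3, 6, 7], [5]].
After inserting 1: P = [[1, 3, 6, 7], [2], [5]].
After inserting 4: P = [[1, 3, 4, 7], [2, 6], [5]].

The final insertion tableau P = [[1, 3, 4, 7], [2, 6], [5]] has shape [4, 2, 1].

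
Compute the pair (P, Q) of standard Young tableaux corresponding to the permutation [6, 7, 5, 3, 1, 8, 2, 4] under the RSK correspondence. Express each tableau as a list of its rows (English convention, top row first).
Insert each entry of the permutation into P by Schensted row insertion, recording in Q the position of each new cell.

Insert 6: appended to row 1. P = [[6]].
Insert 7: appended to row 1. P = [[6, 7]].
Insert 5: 5 bumps 6 from row 1; 6 starts row 2. P = [[5, 7], [6]].
Insert 3: 3 bumps 5 from row 1; 5 bumps 6 from row 2; 6 starts row 3. P = [[3, 7], [5], [6]].
Insert 1: 1 bumps 3 from row 1; 3 bumps 5 from row 2; 5 bumps 6 from row 3; 6 starts row 4. P = [[1, 7], [3], [5], [6]].
Insert 8: appended to row 1. P = [[1, 7, 8], [3], [5], [6]].
Insert 2: 2 bumps 7 from row 1; 7 appends to row 2. P = [[1, 2, 8], [3, 7], [5], [6]].
Insert 4: 4 bumps 8 from row 1; 8 appends to row 2. P = [[1, 2, 4], [3, 7, 8], [5], [6]].

So P = [[1, 2, 4], [3, 7, 8], [5], [6]], Q = [[1, 2, 6], [3, 7, 8], [4], [5]].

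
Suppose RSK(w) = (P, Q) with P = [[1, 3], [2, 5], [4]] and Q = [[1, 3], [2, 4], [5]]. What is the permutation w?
4 2 5 3 1

Reverse RSK: for i = n, n-1, ..., 1, locate i in Q, remove the corresponding corner cell from P, and reverse-bump its entry up through P; the value ejected from row 1 is w(i).

So w = 4 2 5 3 1.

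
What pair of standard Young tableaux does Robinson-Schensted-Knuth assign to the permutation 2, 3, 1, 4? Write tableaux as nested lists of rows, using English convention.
P = [[1, 3, 4], [2]], Q = [[1, 2, 4], [3]]

Insert each entry of the permutation into P by Schensted row insertion, recording in Q the position of each new cell.

Insert 2: appended to row 1. P = [[2]].
Insert 3: appended to row 1. P = [[2, 3]].
Insert 1: 1 bumps 2 from row 1; 2 starts row 2. P = [[1, 3], [2]].
Insert 4: appended to row 1. P = [[1, 3, 4], [2]].

So P = [[1, 3, 4], [2]], Q = [[1, 2, 4], [3]].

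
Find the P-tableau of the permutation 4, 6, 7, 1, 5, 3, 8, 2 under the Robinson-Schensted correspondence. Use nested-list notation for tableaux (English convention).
P = [[1, 2, 7, 8], [3, 5], [4], [6]]

Insert 4: appended to row 1. P = [[4]].
Insert 6: appended to row 1. P = [[4, 6]].
Insert 7: appended to row 1. P = [[4, 6, 7]].
Insert 1: 1 bumps 4 from row 1; 4 starts row 2. P = [[1, 6, 7], [4]].
Insert 5: 5 bumps 6 from row 1; 6 appends to row 2. P = [[1, 5, 7], [4, 6]].
Insert 3: 3 bumps 5 from row 1; 5 bumps 6 from row 2; 6 starts row 3. P = [[1, 3, 7], [4, 5], [6]].
Insert 8: appended to row 1. P = [[1, 3, 7, 8], [4, 5], [6]].
Insert 2: 2 bumps 3 from row 1; 3 bumps 4 from row 2; 4 bumps 6 from row 3; 6 starts row 4. P = [[1, 2, 7, 8], [3, 5], [4], [6]].

So P = [[1, 2, 7, 8], [3, 5], [4], [6]].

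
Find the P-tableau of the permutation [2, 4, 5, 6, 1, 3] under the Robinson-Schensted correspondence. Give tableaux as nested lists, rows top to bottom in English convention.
After inserting 2: P = [[2]].
After inserting 4: P = [[2, 4]].
After inserting 5: P = [[2, 4, 5]].
After inserting 6: P = [[2, 4, 5, 6]].
After inserting 1: P = [[1, 4, 5, 6], [2]].
After inserting 3: P = [[1, 3, 5, 6], [2, 4]].

So P = [[1, 3, 5, 6], [2, 4]].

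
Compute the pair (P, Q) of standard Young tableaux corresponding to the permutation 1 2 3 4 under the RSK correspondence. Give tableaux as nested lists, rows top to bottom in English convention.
P = [[1, 2, 3, 4]], Q = [[1, 2, 3, 4]]

Insert each entry of the permutation into P by Schensted row insertion, recording in Q the position of each new cell.

Insert 1: appended to row 1. P = [[1]].
Insert 2: appended to row 1. P = [[1, 2]].
Insert 3: appended to row 1. P = [[1, 2, 3]].
Insert 4: appended to row 1. P = [[1, 2, 3, 4]].

So P = [[1, 2, 3, 4]], Q = [[1, 2, 3, 4]].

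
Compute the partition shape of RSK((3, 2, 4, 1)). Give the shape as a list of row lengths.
[2, 1, 1]

Row-insert each entry into an empty tableau.

After inserting 3: P = [[3]].
After inserting 2: P = [[2], [3]].
After inserting 4: P = [[2, 4], [3]].
After inserting 1: P = [[1, 4], [2], [3]].

The final insertion tableau P = [[1, 4], [2], [3]] has shape [2, 1, 1].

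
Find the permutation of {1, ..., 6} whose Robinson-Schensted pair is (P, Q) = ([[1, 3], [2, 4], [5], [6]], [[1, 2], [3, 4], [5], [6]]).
Reverse the RSK construction: for i from n down to 1, find the cell of Q containing i, remove the entry at that cell from P, and reverse-bump it up through P; the value ejected from row 1 is w(i).

Step i=6: Q has 6 at row 4, column 1; remove 6 from row 4 of P and reverse-bump: 6 enters row 3 and ejects 5; 5 enters row 2 and ejects 4; 4 enters row 1 and ejects 3. So w(6) = 3. P is now [[1, 4], [2, 5], [6]].
Step i=5: Q has 5 at row 3, column 1; remove 6 from row 3 of P and reverse-bump: 6 enters row 2 and ejects 5; 5 enters row 1 and ejects 4. So w(5) = 4. P is now [[1, 5], [2, 6]].
Step i=4: Q has 4 at row 2, column 2; remove 6 from row 2 of P and reverse-bump: 6 enters row 1 and ejects 5. So w(4) = 5. P is now [[1, 6], [2]].
Step i=3: Q has 3 at row 2, column 1; remove 2 from row 2 of P and reverse-bump: 2 enters row 1 and ejects 1. So w(3) = 1. P is now [[2, 6]].
Step i=2: Q has 2 at row 1, column 2; remove that cell from P, ejecting 6. So w(2) = 6. P is now [[2]].
Step i=1: Q has 1 at row 1, column 1; remove that cell from P, ejecting 2. So w(1) = 2. P is now [].

So w = 2 6 1 5 4 3.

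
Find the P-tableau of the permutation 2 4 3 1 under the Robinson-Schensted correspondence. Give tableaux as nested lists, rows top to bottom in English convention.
P = [[1, 3], [2], [4]]

Insert 2: appended to row 1. P = [[2]].
Insert 4: appended to row 1. P = [[2, 4]].
Insert 3: 3 bumps 4 from row 1; 4 starts row 2. P = [[2, 3], [4]].
Insert 1: 1 bumps 2 from row 1; 2 bumps 4 from row 2; 4 starts row 3. P = [[1, 3], [2], [4]].

So P = [[1, 3], [2], [4]].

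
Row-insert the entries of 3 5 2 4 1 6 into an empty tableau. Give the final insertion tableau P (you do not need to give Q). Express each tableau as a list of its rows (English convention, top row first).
P = [[1, 4, 6], [2, 5], [3]]

Insert 3: appended to row 1. P = [[3]].
Insert 5: appended to row 1. P = [[3, 5]].
Insert 2: 2 bumps 3 from row 1; 3 starts row 2. P = [[2, 5], [3]].
Insert 4: 4 bumps 5 from row 1; 5 appends to row 2. P = [[2, 4], [3, 5]].
Insert 1: 1 bumps 2 from row 1; 2 bumps 3 from row 2; 3 starts row 3. P = [[1, 4], [2, 5], [3]].
Insert 6: appended to row 1. P = [[1, 4, 6], [2, 5], [3]].

So P = [[1, 4, 6], [2, 5], [3]].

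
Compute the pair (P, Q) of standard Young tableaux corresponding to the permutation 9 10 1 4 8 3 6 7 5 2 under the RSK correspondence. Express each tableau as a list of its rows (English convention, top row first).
P = [[1, 2, 5, 7], [3, 6], [4, 10], [8], [9]], Q = [[1, 2, 5, 8], [3, 4], [6, 7], [9], [10]]

Insert each entry of the permutation into P by Schensted row insertion, recording in Q the position of each new cell.

Insert 9: appended to row 1. P = [[9]], Q = [[1]].
Insert 10: appended to row 1. P = [[9, 10]], Q = [[1, 2]].
Insert 1: 1 bumps 9 from row 1; 9 starts row 2. P = [[1, 10], [9]], Q = [[1, 2], [3]].
Insert 4: 4 bumps 10 from row 1; 10 appends to row 2. P = [[1, 4], [9, 10]], Q = [[1, 2], [3, 4]].
Insert 8: appended to row 1. P = [[1, 4, 8], [9, 10]], Q = [[1, 2, 5], [3, 4]].
Insert 3: 3 bumps 4 from row 1; 4 bumps 9 from row 2; 9 starts row 3. P = [[1, 3, 8], [4, 10], [9]], Q = [[1, 2, 5], [3, 4], [6]].
Insert 6: 6 bumps 8 from row 1; 8 bumps 10 from row 2; 10 appends to row 3. P = [[1, 3, 6], [4, 8], [9, 10]], Q = [[1, 2, 5], [3, 4], [6, 7]].
Insert 7: appended to row 1. P = [[1, 3, 6, 7], [4, 8], [9, 10]], Q = [[1, 2, 5, 8], [3, 4], [6, 7]].
Insert 5: 5 bumps 6 from row 1; 6 bumps 8 from row 2; 8 bumps 9 from row 3; 9 starts row 4. P = [[1, 3, 5, 7], [4, 6], [8, 10], [9]], Q = [[1, 2, 5, 8], [3, 4], [6, 7], [9]].
Insert 2: 2 bumps 3 from row 1; 3 bumps 4 from row 2; 4 bumps 8 from row 3; 8 bumps 9 from row 4; 9 starts row 5. P = [[1, 2, 5, 7], [3, 6], [4, 10], [8], [9]], Q = [[1, 2, 5, 8], [3, 4], [6, 7], [9], [10]].

So P = [[1, 2, 5, 7], [3, 6], [4, 10], [8], [9]], Q = [[1, 2, 5, 8], [3, 4], [6, 7], [9], [10]].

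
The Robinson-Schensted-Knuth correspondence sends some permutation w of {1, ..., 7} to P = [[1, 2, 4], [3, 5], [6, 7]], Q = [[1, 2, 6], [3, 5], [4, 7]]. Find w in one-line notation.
6 7 3 1 2 5 4

Reverse the RSK construction: for i from n down to 1, find the cell of Q containing i, remove the entry at that cell from P, and reverse-bump it up through P; the value ejected from row 1 is w(i).

Step i=7: Q has 7 at row 3, column 2; remove 7 from row 3 of P and reverse-bump: 7 enters row 2 and ejects 5; 5 enters row 1 and ejects 4. So w(7) = 4. P is now [[1, 2, 5], [3, 7], [6]].
Step i=6: Q has 6 at row 1, column 3; remove that cell from P, ejecting 5. So w(6) = 5. P is now [[1, 2], [3, 7], [6]].
Step i=5: Q has 5 at row 2, column 2; remove 7 from row 2 of P and reverse-bump: 7 enters row 1 and ejects 2. So w(5) = 2. P is now [[1, 7], [3], [6]].
Step i=4: Q has 4 at row 3, column 1; remove 6 from row 3 of P and reverse-bump: 6 enters row 2 and ejects 3; 3 enters row 1 and ejects 1. So w(4) = 1. P is now [[3, 7], [6]].
Step i=3: Q has 3 at row 2, column 1; remove 6 from row 2 of P and reverse-bump: 6 enters row 1 and ejects 3. So w(3) = 3. P is now [[6, 7]].
Step i=2: Q has 2 at row 1, column 2; remove that cell from P, ejecting 7. So w(2) = 7. P is now [[6]].
Step i=1: Q has 1 at row 1, column 1; remove that cell from P, ejecting 6. So w(1) = 6. P is now [].

So w = 6 7 3 1 2 5 4.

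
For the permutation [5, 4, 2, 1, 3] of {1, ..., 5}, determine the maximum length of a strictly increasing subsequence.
2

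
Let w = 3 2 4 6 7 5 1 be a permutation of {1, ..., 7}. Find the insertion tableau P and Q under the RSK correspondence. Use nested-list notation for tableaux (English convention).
P = [[1, 4, 5, 7], [2, 6], [3]], Q = [[1, 3, 4, 5], [2, 6], [7]]

Insert each entry of the permutation into P by Schensted row insertion, recording in Q the position of each new cell.

Insert 3: appended to row 1. P = [[3]].
Insert 2: 2 bumps 3 from row 1; 3 starts row 2. P = [[2], [3]].
Insert 4: appended to row 1. P = [[2, 4], [3]].
Insert 6: appended to row 1. P = [[2, 4, 6], [3]].
Insert 7: appended to row 1. P = [[2, 4, 6, 7], [3]].
Insert 5: 5 bumps 6 from row 1; 6 appends to row 2. P = [[2, 4, 5, 7], [3, 6]].
Insert 1: 1 bumps 2 from row 1; 2 bumps 3 from row 2; 3 starts row 3. P = [[1, 4, 5, 7], [2, 6], [3]].

So P = [[1, 4, 5, 7], [2, 6], [3]], Q = [[1, 3, 4, 5], [2, 6], [7]].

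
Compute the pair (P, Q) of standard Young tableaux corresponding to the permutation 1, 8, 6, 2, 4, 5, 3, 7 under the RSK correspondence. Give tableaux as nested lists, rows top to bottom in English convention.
Insert each entry of the permutation into P by Schensted row insertion, recording in Q the position of each new cell.

After inserting 1: P = [[1]].
After inserting 8: P = [[1, 8]].
After inserting 6: P = [[1, 6], [8]].
After inserting 2: P = [[1, 2], [6], [8]].
After inserting 4: P = [[1, 2, 4], [6], [8]].
After inserting 5: P = [[1, 2, 4, 5], [6], [8]].
After inserting 3: P = [[1, 2, 3, 5], [4], [6], [8]].
After inserting 7: P = [[1, 2, 3, 5, 7], [4], [6], [8]].

So P = [[1, 2, 3, 5, 7], [4], [6], [8]], Q = [[1, 2, 5, 6, 8], [3], [4], [7]].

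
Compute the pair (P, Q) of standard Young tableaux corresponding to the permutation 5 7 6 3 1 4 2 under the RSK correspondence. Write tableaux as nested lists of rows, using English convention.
P = [[1, 2], [3, 4], [5, 6], [7]], Q = [[1, 2], [3, 6], [4, 7], [5]]

Insert each entry of the permutation into P by Schensted row insertion, recording in Q the position of each new cell.

Insert 5: appended to row 1. P = [[5]], Q = [[1]].
Insert 7: appended to row 1. P = [[5, 7]], Q = [[1, 2]].
Insert 6: 6 bumps 7 from row 1; 7 starts row 2. P = [[5, 6], [7]], Q = [[1, 2], [3]].
Insert 3: 3 bumps 5 from row 1; 5 bumps 7 from row 2; 7 starts row 3. P = [[3, 6], [5], [7]], Q = [[1, 2], [3], [4]].
Insert 1: 1 bumps 3 from row 1; 3 bumps 5 from row 2; 5 bumps 7 from row 3; 7 starts row 4. P = [[1, 6], [3], [5], [7]], Q = [[1, 2], [3], [4], [5]].
Insert 4: 4 bumps 6 from row 1; 6 appends to row 2. P = [[1, 4], [3, 6], [5], [7]], Q = [[1, 2], [3, 6], [4], [5]].
Insert 2: 2 bumps 4 from row 1; 4 bumps 6 from row 2; 6 appends to row 3. P = [[1, 2], [3, 4], [5, 6], [7]], Q = [[1, 2], [3, 6], [4, 7], [5]].

So P = [[1, 2], [3, 4], [5, 6], [7]], Q = [[1, 2], [3, 6], [4, 7], [5]].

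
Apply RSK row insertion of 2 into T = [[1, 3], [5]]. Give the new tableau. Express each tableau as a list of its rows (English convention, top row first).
[[1, 2], [3], [5]]

In row 1, 2 replaces 3 (the leftmost entry greater than 2); 3 is bumped to row 2. In row 2, 3 replaces 5 (the leftmost entry greater than 3); 5 is bumped to row 3. 5 starts a new row 3. The new tableau is [[1, 2], [3], [5]].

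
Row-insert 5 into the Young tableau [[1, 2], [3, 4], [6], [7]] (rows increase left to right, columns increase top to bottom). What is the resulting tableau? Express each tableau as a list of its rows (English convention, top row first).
[[1, 2, 5], [3, 4], [6], [7]]

5 is larger than every entry of row 1, so it is appended to row 1. The new tableau is [[1, 2, 5], [3, 4], [6], [7]].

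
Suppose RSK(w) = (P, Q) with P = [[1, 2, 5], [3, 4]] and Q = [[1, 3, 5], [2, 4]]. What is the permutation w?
Reverse RSK: for i = n, n-1, ..., 1, locate i in Q, remove the corresponding corner cell from P, and reverse-bump its entry up through P; the value ejected from row 1 is w(i).

So w = 3 1 4 2 5.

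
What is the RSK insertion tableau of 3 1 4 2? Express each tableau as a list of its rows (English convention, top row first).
After inserting 3: P = [[3]].
After inserting 1: P = [[1], [3]].
After inserting 4: P = [[1, 4], [3]].
After inserting 2: P = [[1, 2], [3, 4]].

So P = [[1, 2], [3, 4]].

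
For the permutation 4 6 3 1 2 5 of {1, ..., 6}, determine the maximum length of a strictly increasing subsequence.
3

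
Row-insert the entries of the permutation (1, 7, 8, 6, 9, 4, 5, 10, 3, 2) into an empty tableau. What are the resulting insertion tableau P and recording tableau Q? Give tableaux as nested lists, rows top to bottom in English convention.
Insert each entry of the permutation into P by Schensted row insertion, recording in Q the position of each new cell.

Insert 1: appended to row 1. P = [[1]].
Insert 7: appended to row 1. P = [[1, 7]].
Insert 8: appended to row 1. P = [[1, 7, 8]].
Insert 6: 6 bumps 7 from row 1; 7 starts row 2. P = [[1, 6, 8], [7]].
Insert 9: appended to row 1. P = [[1, 6, 8, 9], [7]].
Insert 4: 4 bumps 6 from row 1; 6 bumps 7 from row 2; 7 starts row 3. P = [[1, 4, 8, 9], [6], [7]].
Insert 5: 5 bumps 8 from row 1; 8 appends to row 2. P = [[1, 4, 5, 9], [6, 8], [7]].
Insert 10: appended to row 1. P = [[1, 4, 5, 9, 10], [6, 8], [7]].
Insert 3: 3 bumps 4 from row 1; 4 bumps 6 from row 2; 6 bumps 7 from row 3; 7 starts row 4. P = [[1, 3, 5, 9, 10], [4, 8], [6], [7]].
Insert 2: 2 bumps 3 from row 1; 3 bumps 4 from row 2; 4 bumps 6 from row 3; 6 bumps 7 from row 4; 7 starts row 5. P = [[1, 2, 5, 9, 10], [3, 8], [4], [6], [7]].

So P = [[1, 2, 5, 9, 10], [3, 8], [4], [6], [7]], Q = [[1, 2, 3, 5, 8], [4, 7], [6], [9], [10]].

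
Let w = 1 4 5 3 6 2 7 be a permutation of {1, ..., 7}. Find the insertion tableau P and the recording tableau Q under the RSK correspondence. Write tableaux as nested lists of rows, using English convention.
Insert each entry of the permutation into P by Schensted row insertion, recording in Q the position of each new cell.

Insert 1: appended to row 1. P = [[1]].
Insert 4: appended to row 1. P = [[1, 4]].
Insert 5: appended to row 1. P = [[1, 4, 5]].
Insert 3: 3 bumps 4 from row 1; 4 starts row 2. P = [[1, 3, 5], [4]].
Insert 6: appended to row 1. P = [[1, 3, 5, 6], [4]].
Insert 2: 2 bumps 3 from row 1; 3 bumps 4 from row 2; 4 starts row 3. P = [[1, 2, 5, 6], [3], [4]].
Insert 7: appended to row 1. P = [[1, 2, 5, 6, 7], [3], [4]].

So P = [[1, 2, 5, 6, 7], [3], [4]], Q = [[1, 2, 3, 5, 7], [4], [6]].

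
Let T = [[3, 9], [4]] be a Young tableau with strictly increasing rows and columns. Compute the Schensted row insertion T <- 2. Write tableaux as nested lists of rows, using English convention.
[[2, 9], [3], [4]]

In row 1, 2 replaces 3 (the leftmost entry greater than 2); 3 is bumped to row 2. In row 2, 3 replaces 4 (the leftmost entry greater than 3); 4 is bumped to row 3. 4 starts a new row 3. The new tableau is [[2, 9], [3], [4]].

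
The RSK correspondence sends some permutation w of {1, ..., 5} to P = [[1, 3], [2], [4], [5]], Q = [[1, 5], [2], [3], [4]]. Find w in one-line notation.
Reverse the RSK construction: for i from n down to 1, find the cell of Q containing i, remove the entry at that cell from P, and reverse-bump it up through P; the value ejected from row 1 is w(i).

Step i=5: Q has 5 at row 1, column 2; remove that cell from P, ejecting 3. So w(5) = 3. P is now [[1], [2], [4], [5]].
Step i=4: Q has 4 at row 4, column 1; remove 5 from row 4 of P and reverse-bump: 5 enters row 3 and ejects 4; 4 enters row 2 and ejects 2; 2 enters row 1 and ejects 1. So w(4) = 1. P is now [[2], [4], [5]].
Step i=3: Q has 3 at row 3, column 1; remove 5 from row 3 of P and reverse-bump: 5 enters row 2 and ejects 4; 4 enters row 1 and ejects 2. So w(3) = 2. P is now [[4], [5]].
Step i=2: Q has 2 at row 2, column 1; remove 5 from row 2 of P and reverse-bump: 5 enters row 1 and ejects 4. So w(2) = 4. P is now [[5]].
Step i=1: Q has 1 at row 1, column 1; remove that cell from P, ejecting 5. So w(1) = 5. P is now [].

So w = 5 4 2 1 3.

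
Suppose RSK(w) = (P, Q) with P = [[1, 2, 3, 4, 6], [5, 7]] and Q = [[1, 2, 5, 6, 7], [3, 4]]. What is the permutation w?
5 7 1 2 3 4 6

Reverse the RSK construction: for i from n down to 1, find the cell of Q containing i, remove the entry at that cell from P, and reverse-bump it up through P; the value ejected from row 1 is w(i).

Step i=7: Q has 7 at row 1, column 5; remove that cell from P, ejecting 6. So w(7) = 6. P is now [[1, 2, 3, 4], [5, 7]].
Step i=6: Q has 6 at row 1, column 4; remove that cell from P, ejecting 4. So w(6) = 4. P is now [[1, 2, 3], [5, 7]].
Step i=5: Q has 5 at row 1, column 3; remove that cell from P, ejecting 3. So w(5) = 3. P is now [[1, 2], [5, 7]].
Step i=4: Q has 4 at row 2, column 2; remove 7 from row 2 of P and reverse-bump: 7 enters row 1 and ejects 2. So w(4) = 2. P is now [[1, 7], [5]].
Step i=3: Q has 3 at row 2, column 1; remove 5 from row 2 of P and reverse-bump: 5 enters row 1 and ejects 1. So w(3) = 1. P is now [[5, 7]].
Step i=2: Q has 2 at row 1, column 2; remove that cell from P, ejecting 7. So w(2) = 7. P is now [[5]].
Step i=1: Q has 1 at row 1, column 1; remove that cell from P, ejecting 5. So w(1) = 5. P is now [].

So w = 5 7 1 2 3 4 6.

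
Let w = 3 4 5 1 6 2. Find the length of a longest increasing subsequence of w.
4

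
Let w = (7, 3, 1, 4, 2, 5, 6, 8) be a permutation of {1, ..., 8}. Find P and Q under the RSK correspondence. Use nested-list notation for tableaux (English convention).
Insert each entry of the permutation into P by Schensted row insertion, recording in Q the position of each new cell.

After inserting 7: P = [[7]].
After inserting 3: P = [[3], [7]].
After inserting 1: P = [[1], [3], [7]].
After inserting 4: P = [[1, 4], [3], [7]].
After inserting 2: P = [[1, 2], [3, 4], [7]].
After inserting 5: P = [[1, 2, 5], [3, 4], [7]].
After inserting 6: P = [[1, 2, 5, 6], [3, 4], [7]].
After inserting 8: P = [[1, 2, 5, 6, 8], [3, 4], [7]].

So P = [[1, 2, 5, 6, 8], [3, 4], [7]], Q = [[1, 4, 6, 7, 8], [2, 5], [3]].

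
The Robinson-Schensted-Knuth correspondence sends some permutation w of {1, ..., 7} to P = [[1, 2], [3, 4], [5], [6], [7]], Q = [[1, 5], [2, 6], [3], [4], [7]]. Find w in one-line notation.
7 6 3 1 5 4 2

Reverse RSK: for i = n, n-1, ..., 1, locate i in Q, remove the corresponding corner cell from P, and reverse-bump its entry up through P; the value ejected from row 1 is w(i).

So w = 7 6 3 1 5 4 2.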